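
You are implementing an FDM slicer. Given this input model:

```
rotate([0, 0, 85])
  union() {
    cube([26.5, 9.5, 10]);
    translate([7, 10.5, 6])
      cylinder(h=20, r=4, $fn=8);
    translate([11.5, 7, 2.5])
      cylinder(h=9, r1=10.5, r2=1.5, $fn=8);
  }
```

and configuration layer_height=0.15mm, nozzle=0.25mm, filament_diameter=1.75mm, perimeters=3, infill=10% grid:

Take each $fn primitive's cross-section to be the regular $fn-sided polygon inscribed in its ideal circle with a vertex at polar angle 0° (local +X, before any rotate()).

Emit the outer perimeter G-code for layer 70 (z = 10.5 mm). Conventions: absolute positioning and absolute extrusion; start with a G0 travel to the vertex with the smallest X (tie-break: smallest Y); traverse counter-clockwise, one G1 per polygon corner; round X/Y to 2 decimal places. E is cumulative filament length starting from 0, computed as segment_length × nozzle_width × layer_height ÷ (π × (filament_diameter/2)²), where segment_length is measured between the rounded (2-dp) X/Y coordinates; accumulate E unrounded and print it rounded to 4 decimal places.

G0 X-13.83 Y8.24 Z10.50
G1 X-12.91 Y5.32 E0.0477
G1 X-10.20 Y3.90 E0.0954
G1 X-7.28 Y4.82 E0.1432
G1 X-5.87 Y7.54 E0.1909
G1 X-6.57 Y9.77 E0.2274
G1 X-6.19 Y9.58 E0.2340
G1 X-4.36 Y10.15 E0.2639
G1 X-3.48 Y11.85 E0.2937
G1 X-4.06 Y13.67 E0.3235
G1 X-5.75 Y14.56 E0.3533
G1 X-7.58 Y13.98 E0.3832
G1 X-8.46 Y12.28 E0.4131
G1 X-8.10 Y11.15 E0.4315
G1 X-9.50 Y11.87 E0.4561
G1 X-12.42 Y10.95 E0.5038
G1 X-13.83 Y8.24 E0.5514

At z = 10.5 mm: the cube is not intersected at this z (z outside [0, 10]); the cylinder at (7, 10.5): section is a regular 8-gon, circumradius r=4; the cone at (11.5, 7) (r1=10.5→r2=1.5) has section circumradius 2.500 here — a regular 8-gon; Combining (union): the regions partially overlap (shared area 0.75 mm²), so overlapping operands fuse into one piece — 1 connected region; (whole slice rotated 85° about Z — lengths, areas and connectivity unchanged). The outline is a single polygon with 16 vertices. Extrusion per mm of travel: 0.25 × 0.15 / (π × 0.875²) = 0.015591. Accumulating E over each segment gives final E = 0.5514.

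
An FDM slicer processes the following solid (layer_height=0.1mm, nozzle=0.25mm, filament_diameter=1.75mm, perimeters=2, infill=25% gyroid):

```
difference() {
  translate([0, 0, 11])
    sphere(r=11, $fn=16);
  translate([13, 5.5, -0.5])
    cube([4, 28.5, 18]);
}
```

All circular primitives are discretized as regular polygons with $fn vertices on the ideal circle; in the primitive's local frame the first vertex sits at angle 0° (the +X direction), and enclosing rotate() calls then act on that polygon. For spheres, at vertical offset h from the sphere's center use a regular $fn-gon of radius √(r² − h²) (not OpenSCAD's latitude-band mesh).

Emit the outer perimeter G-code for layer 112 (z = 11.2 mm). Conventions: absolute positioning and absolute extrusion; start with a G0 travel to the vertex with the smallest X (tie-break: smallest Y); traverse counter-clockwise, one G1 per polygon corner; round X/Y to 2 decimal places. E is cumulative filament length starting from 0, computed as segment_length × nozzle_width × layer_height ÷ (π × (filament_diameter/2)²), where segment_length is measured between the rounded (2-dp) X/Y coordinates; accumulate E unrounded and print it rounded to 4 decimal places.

At z = 11.2 mm: the r=11 sphere contributes a regular 16-gon of circumradius √(11²−0.2²) = 10.998; the cube at (13, 5.5) is present — its section is the full 4×28.5 rectangle; Subtracting the remaining from the first: starting from the r=11 sphere, the 4×28.5 cube at (13, 5.5) misses the remaining region (no effect) — 1 connected region. The outline is a single polygon with 16 vertices. Extrusion per mm of travel: 0.25 × 0.1 / (π × 0.875²) = 0.010394. Accumulating E over each segment gives final E = 0.7137.

G0 X-11.00 Y0.00 Z11.20
G1 X-10.16 Y-4.21 E0.0446
G1 X-7.78 Y-7.78 E0.0892
G1 X-4.21 Y-10.16 E0.1338
G1 X0.00 Y-11.00 E0.1784
G1 X4.21 Y-10.16 E0.2231
G1 X7.78 Y-7.78 E0.2676
G1 X10.16 Y-4.21 E0.3122
G1 X11.00 Y0.00 E0.3569
G1 X10.16 Y4.21 E0.4015
G1 X7.78 Y7.78 E0.4461
G1 X4.21 Y10.16 E0.4907
G1 X0.00 Y11.00 E0.5353
G1 X-4.21 Y10.16 E0.5799
G1 X-7.78 Y7.78 E0.6245
G1 X-10.16 Y4.21 E0.6691
G1 X-11.00 Y0.00 E0.7137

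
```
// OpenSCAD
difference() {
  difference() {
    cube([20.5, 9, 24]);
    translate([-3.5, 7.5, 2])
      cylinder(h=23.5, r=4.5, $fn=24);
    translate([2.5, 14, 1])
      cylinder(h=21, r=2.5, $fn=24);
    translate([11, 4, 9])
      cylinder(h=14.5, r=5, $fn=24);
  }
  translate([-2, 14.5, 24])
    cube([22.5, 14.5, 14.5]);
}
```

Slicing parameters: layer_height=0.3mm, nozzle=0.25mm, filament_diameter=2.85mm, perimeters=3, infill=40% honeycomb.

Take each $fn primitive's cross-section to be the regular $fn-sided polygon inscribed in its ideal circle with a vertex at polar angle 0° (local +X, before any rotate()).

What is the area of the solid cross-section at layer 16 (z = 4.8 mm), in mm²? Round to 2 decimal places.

181.31 mm²

At z = 4.8 mm: the 20.5×9 cube contributes its full rectangle (area 184.50 mm²); the cylinder at (-3.5, 7.5): section is a regular 24-gon, circumradius r=4.5 (area = (24/2)·4.500²·sin(360°/24) = 62.89 mm²); the r=2.5 cylinder at (2.5, 14) gives a regular 24-gon of circumradius 2.5 (constant along its height) (area = (24/2)·2.500²·sin(360°/24) = 19.41 mm²); the cylinder at (11, 4) is not intersected at this z (z outside [9, 23.5]); Taking the first minus the rest: starting from the 20.5×9 cube (184.50 mm²), the r=4.5 cylinder at (-3.5, 7.5) partially overlaps it — only the 3.19 mm² overlap (of its 62.89 mm²) is removed, clipping the outline; the r=2.5 cylinder at (2.5, 14) misses the remaining region (no effect) — area = 181.31 mm²; the cube at (-2, 14.5) is absent (z outside [24, 38.5]); Subtracting the remaining from the first: none of the subtracted shapes is present at this height, so the result so far is unchanged — area = 181.31 mm². Overall, the cross-section is a single solid region. Net area = 181.31 mm².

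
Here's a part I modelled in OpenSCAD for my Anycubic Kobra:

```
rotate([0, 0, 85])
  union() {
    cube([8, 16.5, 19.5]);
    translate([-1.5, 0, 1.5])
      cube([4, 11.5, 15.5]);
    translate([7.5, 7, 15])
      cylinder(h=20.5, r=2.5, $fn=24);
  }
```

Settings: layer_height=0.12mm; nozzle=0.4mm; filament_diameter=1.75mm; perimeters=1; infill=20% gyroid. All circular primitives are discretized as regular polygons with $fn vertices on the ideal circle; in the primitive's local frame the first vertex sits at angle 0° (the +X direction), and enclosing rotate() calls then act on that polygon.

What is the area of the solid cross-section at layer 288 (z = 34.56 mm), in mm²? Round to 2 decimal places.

At z = 34.56 mm: the cube is not intersected at this z (z outside [0, 19.5]); the cube at (-1.5, 0) is absent (z outside [1.5, 17]); the r=2.5 cylinder at (7.5, 7) gives a regular 24-gon of circumradius 2.5 (constant along its height) (area = (24/2)·2.500²·sin(360°/24) = 19.41 mm²); Merging all regions: only the r=2.5 cylinder at (7.5, 7) is present, so the union is just that shape — area = 19.41 mm²; (whole slice rotated 85° about Z — lengths, areas and connectivity unchanged). Overall, the cross-section is a single solid region. Net area = 19.41 mm².

19.41 mm²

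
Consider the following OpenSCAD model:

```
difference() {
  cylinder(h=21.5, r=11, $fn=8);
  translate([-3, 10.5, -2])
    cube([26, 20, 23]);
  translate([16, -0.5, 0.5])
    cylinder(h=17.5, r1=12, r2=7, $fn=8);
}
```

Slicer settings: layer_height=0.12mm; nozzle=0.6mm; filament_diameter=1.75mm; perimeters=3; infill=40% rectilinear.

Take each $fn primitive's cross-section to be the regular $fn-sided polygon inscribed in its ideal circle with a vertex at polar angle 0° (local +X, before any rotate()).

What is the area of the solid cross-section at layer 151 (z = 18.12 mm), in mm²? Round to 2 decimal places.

At z = 18.12 mm: the r=11 cylinder gives a regular 8-gon of circumradius 11 (constant along its height) (area = (8/2)·11.000²·sin(360°/8) = 342.24 mm²); the cube at (-3, 10.5) (footprint 26×20) is included at this height (area 520.00 mm²); the cone at (16, -0.5) is not intersected at this z (z outside [0.5, 18]); After the difference (first − rest): starting from the r=11 cylinder (342.24 mm²), the 26×20 cube at (-3, 10.5) partially overlaps it — only the 0.60 mm² overlap (of its 520.00 mm²) is removed, clipping the outline — area = 341.64 mm². Overall, the cross-section is a single solid region. Net area = 341.64 mm².

341.64 mm²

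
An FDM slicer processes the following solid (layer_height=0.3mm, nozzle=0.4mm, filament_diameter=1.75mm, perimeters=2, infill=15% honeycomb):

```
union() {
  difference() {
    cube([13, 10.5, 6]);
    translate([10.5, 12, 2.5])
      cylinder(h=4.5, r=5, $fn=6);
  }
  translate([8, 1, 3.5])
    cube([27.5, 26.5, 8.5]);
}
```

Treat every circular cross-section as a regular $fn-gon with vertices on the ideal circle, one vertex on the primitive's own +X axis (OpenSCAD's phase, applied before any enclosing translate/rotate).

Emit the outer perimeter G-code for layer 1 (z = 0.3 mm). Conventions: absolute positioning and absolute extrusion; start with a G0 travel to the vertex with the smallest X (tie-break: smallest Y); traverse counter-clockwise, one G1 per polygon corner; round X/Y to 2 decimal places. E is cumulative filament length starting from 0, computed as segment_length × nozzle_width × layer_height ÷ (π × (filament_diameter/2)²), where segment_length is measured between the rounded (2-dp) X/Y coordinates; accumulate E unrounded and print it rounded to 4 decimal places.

G0 X0.00 Y0.00 Z0.30
G1 X13.00 Y0.00 E0.6486
G1 X13.00 Y10.50 E1.1724
G1 X0.00 Y10.50 E1.8210
G1 X0.00 Y0.00 E2.3448

At z = 0.3 mm: the 13×10.5 cube contributes its full rectangle; the cylinder at (10.5, 12) is absent (z outside [2.5, 7]); Taking the first minus the rest: none of the subtracted shapes is present at this height, so the 13×10.5 cube is unchanged — 1 connected region; the cube at (8, 1) does not reach this height (z outside [3.5, 12]); Combining (union): only that combined region is present, so the union is just that shape — 1 connected region. The outline is a single polygon with 4 vertices. Extrusion per mm of travel: 0.4 × 0.3 / (π × 0.875²) = 0.049890. Accumulating E over each segment gives final E = 2.3448.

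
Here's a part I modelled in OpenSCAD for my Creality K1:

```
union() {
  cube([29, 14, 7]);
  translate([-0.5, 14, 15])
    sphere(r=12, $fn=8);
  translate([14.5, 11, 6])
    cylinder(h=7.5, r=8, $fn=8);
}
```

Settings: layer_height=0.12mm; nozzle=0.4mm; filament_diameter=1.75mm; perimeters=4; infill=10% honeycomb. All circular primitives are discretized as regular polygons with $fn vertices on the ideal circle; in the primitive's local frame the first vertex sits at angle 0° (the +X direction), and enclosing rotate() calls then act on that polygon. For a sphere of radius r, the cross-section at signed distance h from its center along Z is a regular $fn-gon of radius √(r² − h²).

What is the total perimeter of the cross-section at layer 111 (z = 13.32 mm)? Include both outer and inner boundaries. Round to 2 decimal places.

At z = 13.32 mm: the cube is absent (z outside [0, 7]); the r=12 sphere at (-0.5, 14) contributes a regular 8-gon of circumradius √(12²−1.68²) = 11.882 (perimeter = 2·8·11.882·sin(180°/8) = 72.75 mm); the cylinder at (14.5, 11): section is a regular 8-gon, circumradius r=8 (perimeter = 2·8·8.000·sin(180°/8) = 48.98 mm); Combining (union): the regions partially overlap (shared area 26.02 mm²), so the edge portions inside another operand are dropped and the merged outline is re-measured after clipping — boundary = 98.10 mm. Overall, the cross-section is a single solid region. Total boundary length (outer) = 98.10 mm.

98.10 mm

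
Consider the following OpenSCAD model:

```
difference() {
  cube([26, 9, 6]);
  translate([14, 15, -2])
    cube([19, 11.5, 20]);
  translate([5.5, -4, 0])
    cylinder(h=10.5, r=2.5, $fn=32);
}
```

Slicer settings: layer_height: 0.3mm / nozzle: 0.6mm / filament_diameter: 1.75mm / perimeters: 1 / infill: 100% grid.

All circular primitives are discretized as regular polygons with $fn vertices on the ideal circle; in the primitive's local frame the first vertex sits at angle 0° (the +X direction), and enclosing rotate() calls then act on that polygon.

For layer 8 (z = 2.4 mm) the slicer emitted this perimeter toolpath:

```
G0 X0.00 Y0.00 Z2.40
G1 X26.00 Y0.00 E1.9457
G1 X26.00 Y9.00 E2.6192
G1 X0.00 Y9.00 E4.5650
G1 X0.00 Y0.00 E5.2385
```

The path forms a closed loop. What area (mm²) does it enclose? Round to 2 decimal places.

234.00 mm²

Apply the shoelace formula to the sequence of (X, Y) vertices; enclosed area = 234.00 mm².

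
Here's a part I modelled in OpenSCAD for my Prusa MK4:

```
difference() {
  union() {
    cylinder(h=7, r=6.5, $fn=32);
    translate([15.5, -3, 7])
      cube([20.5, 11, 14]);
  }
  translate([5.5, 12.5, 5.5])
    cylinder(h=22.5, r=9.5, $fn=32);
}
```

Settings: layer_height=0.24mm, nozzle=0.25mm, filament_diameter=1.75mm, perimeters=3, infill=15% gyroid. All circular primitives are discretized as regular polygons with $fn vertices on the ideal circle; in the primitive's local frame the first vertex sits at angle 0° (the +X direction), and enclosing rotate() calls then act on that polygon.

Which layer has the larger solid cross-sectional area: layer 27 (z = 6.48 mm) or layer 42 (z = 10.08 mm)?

Layer 27 (z = 6.48): the cylinder: section is a regular 32-gon, circumradius r=6.5 (area = (32/2)·6.500²·sin(360°/32) = 131.88 mm²); the cube at (15.5, -3) is absent (z outside [7, 21]); Combining (union): only the r=6.5 cylinder is present, so the union is just that shape — area = 131.88 mm²; the r=9.5 cylinder at (5.5, 12.5) gives a regular 32-gon of circumradius 9.5 (constant along its height) (area = (32/2)·9.500²·sin(360°/32) = 281.71 mm²); Taking the first minus the rest: starting from that combined region (131.88 mm²), the r=9.5 cylinder at (5.5, 12.5) partially overlaps it — only the 12.52 mm² overlap (of its 281.71 mm²) is removed, clipping the outline — area = 119.36 mm². So its area = 119.36 mm². Layer 42 (z = 10.08): the cylinder is not intersected at this z (z outside [0, 7]); the cube at (15.5, -3) is present — its section is the full 20.5×11 rectangle (area 225.50 mm²); Taking the union: only the 20.5×11 cube at (15.5, -3) is present, so the union is just that shape — area = 225.50 mm²; the r=9.5 cylinder at (5.5, 12.5) gives a regular 32-gon of circumradius 9.5 (constant along its height) (area = (32/2)·9.500²·sin(360°/32) = 281.71 mm²); Taking the first minus the rest: starting from the result so far (225.50 mm²), the r=9.5 cylinder at (5.5, 12.5) misses the remaining region (no effect) — area = 225.50 mm². So its area = 225.50 mm². Layer 42 is larger (225.50 vs 119.36 mm²).

layer 42 (z = 10.08 mm)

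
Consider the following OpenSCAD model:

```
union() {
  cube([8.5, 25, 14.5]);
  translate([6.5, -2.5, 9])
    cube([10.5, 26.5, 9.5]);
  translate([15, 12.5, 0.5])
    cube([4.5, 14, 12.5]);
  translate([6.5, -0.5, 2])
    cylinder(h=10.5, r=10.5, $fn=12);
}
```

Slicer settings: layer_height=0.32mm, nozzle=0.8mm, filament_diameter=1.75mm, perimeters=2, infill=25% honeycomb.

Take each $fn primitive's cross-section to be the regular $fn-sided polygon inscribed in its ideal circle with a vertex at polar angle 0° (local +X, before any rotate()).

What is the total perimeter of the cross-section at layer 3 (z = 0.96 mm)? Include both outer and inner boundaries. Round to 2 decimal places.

At z = 0.96 mm: the 8.5×25 cube contributes its full rectangle (perimeter 67.00 mm); the cube at (6.5, -2.5) is absent (z outside [9, 18.5]); the cube at (15, 12.5) is present — its section is the full 4.5×14 rectangle (perimeter 37.00 mm); the cylinder at (6.5, -0.5) is not intersected at this z (z outside [2, 12.5]); Merging all regions: the 2 present regions are separate (no shared area or edge), so areas and boundary lengths simply add and each stays a separate island — boundary = 104.00 mm. Overall, the cross-section has 2 separate islands. Total boundary length (outer) = 104.00 mm.

104.00 mm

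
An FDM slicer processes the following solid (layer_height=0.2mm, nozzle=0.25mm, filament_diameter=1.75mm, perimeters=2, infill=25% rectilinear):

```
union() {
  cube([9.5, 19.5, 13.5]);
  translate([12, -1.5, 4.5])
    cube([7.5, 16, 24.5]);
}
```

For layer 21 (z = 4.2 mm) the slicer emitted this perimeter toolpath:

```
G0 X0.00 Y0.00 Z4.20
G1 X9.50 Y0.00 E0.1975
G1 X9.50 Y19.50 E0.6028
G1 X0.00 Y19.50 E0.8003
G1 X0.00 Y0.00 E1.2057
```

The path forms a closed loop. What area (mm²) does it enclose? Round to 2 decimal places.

185.25 mm²

Apply the shoelace formula to the sequence of (X, Y) vertices; enclosed area = 185.25 mm².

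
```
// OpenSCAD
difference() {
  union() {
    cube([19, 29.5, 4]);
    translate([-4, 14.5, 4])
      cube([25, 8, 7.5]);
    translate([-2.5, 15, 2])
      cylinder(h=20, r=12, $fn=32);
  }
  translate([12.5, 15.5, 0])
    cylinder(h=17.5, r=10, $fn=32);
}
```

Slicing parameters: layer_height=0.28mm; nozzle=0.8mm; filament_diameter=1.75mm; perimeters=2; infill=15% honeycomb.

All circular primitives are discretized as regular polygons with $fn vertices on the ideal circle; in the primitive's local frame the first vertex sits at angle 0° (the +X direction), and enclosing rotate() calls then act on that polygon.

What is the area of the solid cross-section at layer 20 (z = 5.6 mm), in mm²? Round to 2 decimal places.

At z = 5.6 mm: the cube is not intersected at this z (z outside [0, 4]); the 25×8 cube at (-4, 14.5) contributes its full rectangle (area 200.00 mm²); the r=12 cylinder at (-2.5, 15) contributes a regular 32-gon of circumradius 12 (area = (32/2)·12.000²·sin(360°/32) = 449.49 mm²); Combining (union): the regions partially overlap — summed areas 649.49 mm² minus the doubly-counted overlap 101.41 mm² gives 548.07 mm² — area = 548.07 mm²; the cylinder at (12.5, 15.5): section is a regular 32-gon, circumradius r=10 (area = (32/2)·10.000²·sin(360°/32) = 312.14 mm²); After the difference (first − rest): starting from that combined region (548.07 mm²), the r=10 cylinder at (12.5, 15.5) partially overlaps it — only the 173.39 mm² overlap (of its 312.14 mm²) is removed, clipping the outline — area = 374.69 mm². Overall, the cross-section has 2 separate islands. Net area = 374.69 mm².

374.69 mm²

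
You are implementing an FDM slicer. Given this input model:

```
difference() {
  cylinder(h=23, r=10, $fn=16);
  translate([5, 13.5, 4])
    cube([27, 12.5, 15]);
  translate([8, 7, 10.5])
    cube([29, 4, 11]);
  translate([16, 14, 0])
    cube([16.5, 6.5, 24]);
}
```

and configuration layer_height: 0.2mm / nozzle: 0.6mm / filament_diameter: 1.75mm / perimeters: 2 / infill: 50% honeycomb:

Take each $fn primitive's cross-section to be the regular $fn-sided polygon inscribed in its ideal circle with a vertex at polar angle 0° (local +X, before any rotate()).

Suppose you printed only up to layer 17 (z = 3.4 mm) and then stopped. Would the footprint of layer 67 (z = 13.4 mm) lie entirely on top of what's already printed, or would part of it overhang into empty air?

entirely on top

Compare the two slices. At z = 3.4: the r=10 cylinder contributes a regular 16-gon of circumradius 10 (area = (16/2)·10.000²·sin(360°/16) = 306.15 mm²); the cube at (5, 13.5) does not reach this height (z outside [4, 19]); the cube at (8, 7) does not reach this height (z outside [10.5, 21.5]); the cube at (16, 14) is present — its section is the full 16.5×6.5 rectangle (area 107.25 mm²); Subtracting the remaining from the first: starting from the r=10 cylinder (306.15 mm²), the 16.5×6.5 cube at (16, 14) misses the remaining region (no effect) — area = 306.15 mm². At z = 13.4: the r=10 cylinder gives a regular 16-gon of circumradius 10 (constant along its height) (area = (16/2)·10.000²·sin(360°/16) = 306.15 mm²); the cube at (5, 13.5) (footprint 27×12.5) is included at this height (area 337.50 mm²); the cube at (8, 7) (footprint 29×4) is included at this height (area 116.00 mm²); the 16.5×6.5 cube at (16, 14) contributes its full rectangle (area 107.25 mm²); Taking the first minus the rest: starting from the r=10 cylinder (306.15 mm²), the 27×12.5 cube at (5, 13.5) misses the remaining region (no effect); the 29×4 cube at (8, 7) misses the remaining region (no effect); the 16.5×6.5 cube at (16, 14) misses the remaining region (no effect) — area = 306.15 mm². Checking containment: the cross-section at z = 13.4 is a subset of the cross-section at z = 3.4.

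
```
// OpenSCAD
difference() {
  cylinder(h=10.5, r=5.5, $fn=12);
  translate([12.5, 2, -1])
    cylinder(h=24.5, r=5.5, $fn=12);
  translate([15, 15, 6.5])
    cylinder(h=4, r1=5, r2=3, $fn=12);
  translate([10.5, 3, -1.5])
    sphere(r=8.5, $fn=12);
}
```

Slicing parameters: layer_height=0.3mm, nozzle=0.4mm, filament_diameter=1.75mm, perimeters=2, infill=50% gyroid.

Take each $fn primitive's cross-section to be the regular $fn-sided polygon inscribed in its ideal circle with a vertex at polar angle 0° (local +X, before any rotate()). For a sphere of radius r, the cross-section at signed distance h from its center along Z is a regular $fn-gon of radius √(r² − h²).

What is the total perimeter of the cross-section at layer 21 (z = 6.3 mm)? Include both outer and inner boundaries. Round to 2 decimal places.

At z = 6.3 mm: the r=5.5 cylinder gives a regular 12-gon of circumradius 5.5 (constant along its height) (perimeter = 2·12·5.500·sin(180°/12) = 34.16 mm); the cylinder at (12.5, 2): section is a regular 12-gon, circumradius r=5.5 (perimeter = 2·12·5.500·sin(180°/12) = 34.16 mm); the cone at (15, 15) does not reach this height (z outside [6.5, 10.5]); the r=8.5 sphere at (10.5, 3) contributes a regular 12-gon of circumradius √(8.5²−7.8²) = 3.378 (perimeter = 2·12·3.378·sin(180°/12) = 20.98 mm); Subtracting the remaining from the first: starting from the r=5.5 cylinder, the r=5.5 cylinder at (12.5, 2) misses the remaining region (no effect); the r=8.5 sphere at (10.5, 3) misses the remaining region (no effect) — boundary = 34.16 mm. Overall, the cross-section is a single solid region. Total boundary length (outer) = 34.16 mm.

34.16 mm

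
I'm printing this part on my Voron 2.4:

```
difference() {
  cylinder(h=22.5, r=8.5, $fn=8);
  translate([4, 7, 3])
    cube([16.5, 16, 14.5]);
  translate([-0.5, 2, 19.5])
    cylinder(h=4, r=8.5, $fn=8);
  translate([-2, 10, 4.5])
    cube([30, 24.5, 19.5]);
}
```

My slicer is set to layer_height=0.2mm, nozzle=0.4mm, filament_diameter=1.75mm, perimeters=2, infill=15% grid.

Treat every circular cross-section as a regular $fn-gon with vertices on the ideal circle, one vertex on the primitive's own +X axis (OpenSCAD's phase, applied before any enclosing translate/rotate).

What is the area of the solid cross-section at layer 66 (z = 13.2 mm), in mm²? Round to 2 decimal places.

204.35 mm²

At z = 13.2 mm: the r=8.5 cylinder contributes a regular 8-gon of circumradius 8.5 (area = (8/2)·8.500²·sin(360°/8) = 204.35 mm²); the 16.5×16 cube at (4, 7) contributes its full rectangle (area 264.00 mm²); the cylinder at (-0.5, 2) is not intersected at this z (z outside [19.5, 23.5]); the cube at (-2, 10) is present — its section is the full 30×24.5 rectangle (area 735.00 mm²); Taking the first minus the rest: starting from the r=8.5 cylinder (204.35 mm²), the 16.5×16 cube at (4, 7) misses the remaining region (no effect); the 30×24.5 cube at (-2, 10) misses the remaining region (no effect) — area = 204.35 mm². Overall, the cross-section is a single solid region. Net area = 204.35 mm².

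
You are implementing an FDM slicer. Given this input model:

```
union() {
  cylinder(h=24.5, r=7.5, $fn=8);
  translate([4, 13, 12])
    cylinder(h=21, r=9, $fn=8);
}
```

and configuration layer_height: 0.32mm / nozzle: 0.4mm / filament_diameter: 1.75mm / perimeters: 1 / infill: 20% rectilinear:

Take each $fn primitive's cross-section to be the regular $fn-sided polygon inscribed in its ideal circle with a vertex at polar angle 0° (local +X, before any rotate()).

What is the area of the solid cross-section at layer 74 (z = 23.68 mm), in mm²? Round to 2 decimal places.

376.98 mm²

At z = 23.68 mm: the r=7.5 cylinder contributes a regular 8-gon of circumradius 7.5 (area = (8/2)·7.500²·sin(360°/8) = 159.10 mm²); the r=9 cylinder at (4, 13) contributes a regular 8-gon of circumradius 9 (area = (8/2)·9.000²·sin(360°/8) = 229.10 mm²); Combining (union): the regions partially overlap — summed areas 388.20 mm² minus the doubly-counted overlap 11.22 mm² gives 376.98 mm² — area = 376.98 mm². Overall, the cross-section is a single solid region. Net area = 376.98 mm².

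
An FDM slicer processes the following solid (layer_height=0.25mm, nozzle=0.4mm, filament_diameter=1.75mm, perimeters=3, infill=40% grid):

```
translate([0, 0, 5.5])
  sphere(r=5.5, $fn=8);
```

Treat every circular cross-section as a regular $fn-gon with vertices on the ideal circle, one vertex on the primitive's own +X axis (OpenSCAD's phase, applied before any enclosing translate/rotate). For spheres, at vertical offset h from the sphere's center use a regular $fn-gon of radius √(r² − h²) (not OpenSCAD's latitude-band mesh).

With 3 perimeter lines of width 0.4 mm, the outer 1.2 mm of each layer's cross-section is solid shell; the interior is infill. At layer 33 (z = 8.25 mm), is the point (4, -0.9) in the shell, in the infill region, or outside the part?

At z = 8.25 mm: the sphere: section is a regular 8-gon, circumradius = √(r²−h²) = √(5.5²−2.75²) = 4.763. Overall, the cross-section is a single solid region. The nearest boundary edge runs (3.37, -3.37)→(4.76, 0.00); distance from the point to it = 0.36 mm. The point is inside the cross-section, 0.36 mm from the nearest boundary — within the 1.2 mm shell band (3 × 0.4).

shell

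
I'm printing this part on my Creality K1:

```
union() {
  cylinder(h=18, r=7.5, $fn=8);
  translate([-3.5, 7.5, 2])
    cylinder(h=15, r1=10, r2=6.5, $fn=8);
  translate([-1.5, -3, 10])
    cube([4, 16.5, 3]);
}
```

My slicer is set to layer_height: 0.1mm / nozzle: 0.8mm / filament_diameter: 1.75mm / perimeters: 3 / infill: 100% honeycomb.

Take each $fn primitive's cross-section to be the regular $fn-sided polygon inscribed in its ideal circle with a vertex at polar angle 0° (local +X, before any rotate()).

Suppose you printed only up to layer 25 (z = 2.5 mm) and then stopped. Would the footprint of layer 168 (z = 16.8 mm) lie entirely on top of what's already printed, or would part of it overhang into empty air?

Compare the two slices. At z = 2.5: the r=7.5 cylinder gives a regular 8-gon of circumradius 7.5 (constant along its height) (area = (8/2)·7.500²·sin(360°/8) = 159.10 mm²); the cone at (-3.5, 7.5) contributes a regular 8-gon of circumradius 9.883 (interpolated between r1=10 and r2=6.5 at t=0.033) (area = (8/2)·9.883²·sin(360°/8) = 276.28 mm²); the cube at (-1.5, -3) is not intersected at this z (z outside [10, 13]); Merging all regions: the regions partially overlap — summed areas 435.38 mm² minus the doubly-counted overlap 81.47 mm² gives 353.91 mm² — area = 353.91 mm². At z = 16.8: the r=7.5 cylinder contributes a regular 8-gon of circumradius 7.5 (area = (8/2)·7.500²·sin(360°/8) = 159.10 mm²); the cone at (-3.5, 7.5) (r1=10→r2=6.5) has section circumradius 6.547 here — a regular 8-gon (area = (8/2)·6.547²·sin(360°/8) = 121.22 mm²); the cube at (-1.5, -3) is absent (z outside [10, 13]); Merging all regions: the regions partially overlap — summed areas 280.32 mm² minus the doubly-counted overlap 36.27 mm² gives 244.06 mm² — area = 244.06 mm². Checking containment: the cross-section at z = 16.8 is a subset of the cross-section at z = 2.5.

entirely on top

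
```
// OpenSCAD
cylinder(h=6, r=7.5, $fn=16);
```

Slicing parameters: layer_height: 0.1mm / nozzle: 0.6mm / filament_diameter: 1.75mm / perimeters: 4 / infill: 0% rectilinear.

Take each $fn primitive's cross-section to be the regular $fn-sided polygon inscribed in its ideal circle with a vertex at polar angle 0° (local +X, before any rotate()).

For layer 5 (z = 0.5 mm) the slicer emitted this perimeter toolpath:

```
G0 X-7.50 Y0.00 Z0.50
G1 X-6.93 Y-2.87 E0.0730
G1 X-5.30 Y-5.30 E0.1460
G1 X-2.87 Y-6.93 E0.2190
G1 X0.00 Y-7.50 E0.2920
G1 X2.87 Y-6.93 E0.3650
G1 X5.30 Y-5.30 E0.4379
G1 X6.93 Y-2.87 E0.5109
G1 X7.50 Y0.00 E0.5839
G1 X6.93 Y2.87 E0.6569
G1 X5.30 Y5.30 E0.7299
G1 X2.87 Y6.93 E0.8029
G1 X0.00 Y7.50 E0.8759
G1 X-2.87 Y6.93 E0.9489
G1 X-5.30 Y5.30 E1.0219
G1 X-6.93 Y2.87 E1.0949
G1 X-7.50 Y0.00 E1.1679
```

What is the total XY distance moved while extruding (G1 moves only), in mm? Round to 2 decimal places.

46.82 mm

Sum the Euclidean lengths of each G1 segment: total = 46.82 mm.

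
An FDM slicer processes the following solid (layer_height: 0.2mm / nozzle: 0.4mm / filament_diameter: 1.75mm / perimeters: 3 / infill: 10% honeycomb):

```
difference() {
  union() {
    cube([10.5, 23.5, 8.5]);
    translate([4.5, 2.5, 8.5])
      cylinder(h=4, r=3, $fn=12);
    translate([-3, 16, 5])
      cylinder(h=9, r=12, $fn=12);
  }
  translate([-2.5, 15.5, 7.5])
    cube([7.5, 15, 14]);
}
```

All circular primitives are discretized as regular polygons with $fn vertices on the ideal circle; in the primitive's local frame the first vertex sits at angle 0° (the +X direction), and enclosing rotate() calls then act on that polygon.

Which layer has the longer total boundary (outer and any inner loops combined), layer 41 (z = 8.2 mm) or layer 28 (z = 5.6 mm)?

Layer 41 (z = 8.2): the cube is present — its section is the full 10.5×23.5 rectangle (perimeter 68.00 mm); the cylinder at (4.5, 2.5) is not intersected at this z (z outside [8.5, 12.5]); the r=12 cylinder at (-3, 16) contributes a regular 12-gon of circumradius 12 (perimeter = 2·12·12.000·sin(180°/12) = 74.54 mm); Combining (union): the regions partially overlap (shared area 132.35 mm²), so the edge portions inside another operand are dropped and the merged outline is re-measured after clipping — boundary = 94.09 mm; the 7.5×15 cube at (-2.5, 15.5) contributes its full rectangle (perimeter 45.00 mm); Subtracting the remaining from the first: starting from that combined region, the 7.5×15 cube at (-2.5, 15.5) partially overlaps it — only the 83.75 mm² overlap (of its 112.50 mm²) is removed, clipping the outline — boundary = 114.33 mm. So its perimeter = 114.33 mm. Layer 28 (z = 5.6): the cube is present — its section is the full 10.5×23.5 rectangle (perimeter 68.00 mm); the cylinder at (4.5, 2.5) does not reach this height (z outside [8.5, 12.5]); the cylinder at (-3, 16): section is a regular 12-gon, circumradius r=12 (perimeter = 2·12·12.000·sin(180°/12) = 74.54 mm); Merging all regions: the regions partially overlap (shared area 132.35 mm²), so the edge portions inside another operand are dropped and the merged outline is re-measured after clipping — boundary = 94.09 mm; the cube at (-2.5, 15.5) is absent (z outside [7.5, 21.5]); Subtracting the remaining from the first: none of the subtracted shapes is present at this height, so the result so far is unchanged — boundary = 94.09 mm. So its perimeter = 94.09 mm. Layer 41 is larger (114.33 vs 94.09 mm).

layer 41 (z = 8.2 mm)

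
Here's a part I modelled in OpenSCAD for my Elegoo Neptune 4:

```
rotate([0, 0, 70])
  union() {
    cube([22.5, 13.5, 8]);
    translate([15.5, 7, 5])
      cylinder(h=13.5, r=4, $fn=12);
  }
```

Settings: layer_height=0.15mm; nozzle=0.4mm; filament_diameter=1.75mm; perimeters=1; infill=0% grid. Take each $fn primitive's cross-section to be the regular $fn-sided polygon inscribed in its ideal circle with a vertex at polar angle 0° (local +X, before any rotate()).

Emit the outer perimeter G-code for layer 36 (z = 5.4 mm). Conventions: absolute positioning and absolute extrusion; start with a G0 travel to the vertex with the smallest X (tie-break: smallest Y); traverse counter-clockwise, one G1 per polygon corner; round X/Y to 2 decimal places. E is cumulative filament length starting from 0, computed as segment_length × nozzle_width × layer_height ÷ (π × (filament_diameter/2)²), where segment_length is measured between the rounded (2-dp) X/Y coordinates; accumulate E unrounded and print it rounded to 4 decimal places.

G0 X-12.69 Y4.62 Z5.40
G1 X0.00 Y0.00 E0.3369
G1 X7.70 Y21.14 E0.8981
G1 X-4.99 Y25.76 E1.2350
G1 X-12.69 Y4.62 E1.7962

At z = 5.4 mm: the cube (footprint 22.5×13.5) is included at this height; the r=4 cylinder at (15.5, 7) contributes a regular 12-gon of circumradius 4; Taking the union: the r=4 cylinder at (15.5, 7) lies entirely inside the 22.5×13.5 cube, so the union is just the 22.5×13.5 cube — 1 connected region; (whole slice rotated 70° about Z — lengths, areas and connectivity unchanged). The outline is a single polygon with 4 vertices. Extrusion per mm of travel: 0.4 × 0.15 / (π × 0.875²) = 0.024945. Accumulating E over each segment gives final E = 1.7962.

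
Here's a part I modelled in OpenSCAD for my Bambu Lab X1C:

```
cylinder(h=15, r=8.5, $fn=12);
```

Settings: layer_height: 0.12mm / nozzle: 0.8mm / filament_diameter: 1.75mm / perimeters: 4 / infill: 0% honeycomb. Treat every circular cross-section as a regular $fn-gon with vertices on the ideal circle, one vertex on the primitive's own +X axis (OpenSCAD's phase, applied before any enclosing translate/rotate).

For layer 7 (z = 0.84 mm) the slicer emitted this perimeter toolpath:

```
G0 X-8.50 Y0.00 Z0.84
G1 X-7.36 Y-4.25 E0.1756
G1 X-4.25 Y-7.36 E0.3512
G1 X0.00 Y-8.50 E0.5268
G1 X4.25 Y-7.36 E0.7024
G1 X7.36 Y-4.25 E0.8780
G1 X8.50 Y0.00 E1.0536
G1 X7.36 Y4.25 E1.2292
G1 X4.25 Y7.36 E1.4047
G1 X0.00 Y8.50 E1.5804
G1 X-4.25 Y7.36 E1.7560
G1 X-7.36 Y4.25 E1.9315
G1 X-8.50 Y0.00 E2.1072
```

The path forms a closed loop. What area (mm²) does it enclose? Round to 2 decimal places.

Apply the shoelace formula to the sequence of (X, Y) vertices; enclosed area = 216.71 mm².

216.71 mm²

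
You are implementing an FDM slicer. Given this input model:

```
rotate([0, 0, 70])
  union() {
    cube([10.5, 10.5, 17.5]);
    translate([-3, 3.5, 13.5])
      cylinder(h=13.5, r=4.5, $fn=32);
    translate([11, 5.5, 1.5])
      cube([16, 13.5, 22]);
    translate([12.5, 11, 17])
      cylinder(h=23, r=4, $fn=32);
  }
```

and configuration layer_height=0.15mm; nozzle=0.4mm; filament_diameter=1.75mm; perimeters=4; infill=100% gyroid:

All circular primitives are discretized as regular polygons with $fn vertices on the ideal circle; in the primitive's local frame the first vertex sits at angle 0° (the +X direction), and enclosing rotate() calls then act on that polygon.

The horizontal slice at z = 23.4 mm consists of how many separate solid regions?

2

At z = 23.4 mm: the cube is not intersected at this z (z outside [0, 17.5]); the cylinder at (-3, 3.5): section is a regular 32-gon, circumradius r=4.5; the 16×13.5 cube at (11, 5.5) contributes its full rectangle; the r=4 cylinder at (12.5, 11) gives a regular 32-gon of circumradius 4 (constant along its height); Taking the union: the regions partially overlap (shared area 36.64 mm²), so overlapping operands fuse into one piece — 2 connected regions; (rotated 70° about Z; rotation is an isometry so areas/perimeters/island counts are preserved). The result has 2 disconnected regions.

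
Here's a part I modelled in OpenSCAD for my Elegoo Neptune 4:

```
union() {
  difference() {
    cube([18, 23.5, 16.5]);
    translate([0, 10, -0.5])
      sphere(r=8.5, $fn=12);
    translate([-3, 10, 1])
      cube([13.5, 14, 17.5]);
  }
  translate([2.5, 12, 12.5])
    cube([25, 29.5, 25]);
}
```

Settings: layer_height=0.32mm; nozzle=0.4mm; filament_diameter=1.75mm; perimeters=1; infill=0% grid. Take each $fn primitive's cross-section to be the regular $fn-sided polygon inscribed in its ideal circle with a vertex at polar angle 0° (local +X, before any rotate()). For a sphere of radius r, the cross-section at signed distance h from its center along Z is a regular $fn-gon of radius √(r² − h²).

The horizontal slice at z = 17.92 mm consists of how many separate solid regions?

At z = 17.92 mm: the cube is not intersected at this z (z outside [0, 16.5]); the sphere at (0, 10) is absent (|z−center|=18.420 > r=8.5); the cube at (-3, 10) is present — its section is the full 13.5×14 rectangle; After the difference (first − rest): the first operand is absent here, so nothing remains; the cube at (2.5, 12) is present — its section is the full 25×29.5 rectangle; Combining (union): only the 25×29.5 cube at (2.5, 12) is present, so the union is just that shape — 1 connected region. The result has 1 disconnected region.

1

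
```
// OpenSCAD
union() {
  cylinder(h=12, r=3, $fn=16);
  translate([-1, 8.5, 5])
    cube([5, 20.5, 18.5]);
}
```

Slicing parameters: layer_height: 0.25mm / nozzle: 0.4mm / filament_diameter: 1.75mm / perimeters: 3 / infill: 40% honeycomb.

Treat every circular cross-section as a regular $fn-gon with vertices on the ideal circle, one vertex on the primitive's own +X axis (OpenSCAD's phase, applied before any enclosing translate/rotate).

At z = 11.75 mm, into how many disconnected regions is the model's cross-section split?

At z = 11.75 mm: the r=3 cylinder gives a regular 16-gon of circumradius 3 (constant along its height); the 5×20.5 cube at (-1, 8.5) contributes its full rectangle; Merging all regions: the 2 present regions are separate (no shared area or edge), so areas and boundary lengths simply add and each stays a separate island — 2 connected regions. The result has 2 disconnected regions.

2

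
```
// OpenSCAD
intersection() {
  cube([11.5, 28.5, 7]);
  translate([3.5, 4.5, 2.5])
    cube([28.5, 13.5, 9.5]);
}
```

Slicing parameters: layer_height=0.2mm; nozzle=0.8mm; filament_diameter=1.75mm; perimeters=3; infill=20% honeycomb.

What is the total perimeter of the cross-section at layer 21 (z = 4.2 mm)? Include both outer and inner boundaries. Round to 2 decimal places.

43.00 mm

At z = 4.2 mm: the 11.5×28.5 cube contributes its full rectangle (perimeter 80.00 mm); the 28.5×13.5 cube at (3.5, 4.5) contributes its full rectangle (perimeter 84.00 mm); Keeping only the common overlap: the 28.5×13.5 cube at (3.5, 4.5) partially overlaps the 11.5×28.5 cube; clipping to the common part keeps 108.00 mm² — boundary = 43.00 mm. Overall, the cross-section is a single solid region. Total boundary length (outer) = 43.00 mm.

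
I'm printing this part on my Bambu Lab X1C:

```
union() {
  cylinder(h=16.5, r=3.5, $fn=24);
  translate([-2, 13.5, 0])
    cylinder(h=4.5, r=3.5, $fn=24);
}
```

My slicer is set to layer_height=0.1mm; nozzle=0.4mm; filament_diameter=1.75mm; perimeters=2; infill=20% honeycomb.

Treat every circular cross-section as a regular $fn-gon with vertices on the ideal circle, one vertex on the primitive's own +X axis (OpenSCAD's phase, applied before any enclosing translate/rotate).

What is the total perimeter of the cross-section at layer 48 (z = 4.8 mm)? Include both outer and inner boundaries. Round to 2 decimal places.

21.93 mm

At z = 4.8 mm: the r=3.5 cylinder contributes a regular 24-gon of circumradius 3.5 (perimeter = 2·24·3.500·sin(180°/24) = 21.93 mm); the cylinder at (-2, 13.5) is not intersected at this z (z outside [0, 4.5]); Merging all regions: only the r=3.5 cylinder is present, so the union is just that shape — boundary = 21.93 mm. Overall, the cross-section is a single solid region. Total boundary length (outer) = 21.93 mm.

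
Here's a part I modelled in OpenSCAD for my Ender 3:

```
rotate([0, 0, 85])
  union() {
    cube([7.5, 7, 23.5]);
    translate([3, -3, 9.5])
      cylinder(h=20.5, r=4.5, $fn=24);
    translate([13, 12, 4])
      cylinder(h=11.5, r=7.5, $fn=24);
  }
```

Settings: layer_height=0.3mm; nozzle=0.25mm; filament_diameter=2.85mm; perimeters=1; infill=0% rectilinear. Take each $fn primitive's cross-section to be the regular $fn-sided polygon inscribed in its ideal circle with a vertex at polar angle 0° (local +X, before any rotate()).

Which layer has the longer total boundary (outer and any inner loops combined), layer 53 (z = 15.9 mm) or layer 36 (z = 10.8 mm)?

Layer 53 (z = 15.9): the 7.5×7 cube contributes its full rectangle (perimeter 29.00 mm); the cylinder at (3, -3): section is a regular 24-gon, circumradius r=4.5 (perimeter = 2·24·4.500·sin(180°/24) = 28.19 mm); the cylinder at (13, 12) is not intersected at this z (z outside [4, 15.5]); Merging all regions: the regions partially overlap (shared area 6.72 mm²), so the edge portions inside another operand are dropped and the merged outline is re-measured after clipping — boundary = 43.50 mm; (rotated 85° about Z; rotation is an isometry so areas/perimeters/island counts are preserved). So its perimeter = 43.50 mm. Layer 36 (z = 10.8): the 7.5×7 cube contributes its full rectangle (perimeter 29.00 mm); the r=4.5 cylinder at (3, -3) contributes a regular 24-gon of circumradius 4.5 (perimeter = 2·24·4.500·sin(180°/24) = 28.19 mm); the cylinder at (13, 12): section is a regular 24-gon, circumradius r=7.5 (perimeter = 2·24·7.500·sin(180°/24) = 46.99 mm); Combining (union): the regions partially overlap (shared area 6.72 mm²), so the edge portions inside another operand are dropped and the merged outline is re-measured after clipping — boundary = 90.35 mm; (whole slice rotated 85° about Z — lengths, areas and connectivity unchanged). So its perimeter = 90.35 mm. Layer 36 is larger (90.35 vs 43.50 mm).

layer 36 (z = 10.8 mm)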